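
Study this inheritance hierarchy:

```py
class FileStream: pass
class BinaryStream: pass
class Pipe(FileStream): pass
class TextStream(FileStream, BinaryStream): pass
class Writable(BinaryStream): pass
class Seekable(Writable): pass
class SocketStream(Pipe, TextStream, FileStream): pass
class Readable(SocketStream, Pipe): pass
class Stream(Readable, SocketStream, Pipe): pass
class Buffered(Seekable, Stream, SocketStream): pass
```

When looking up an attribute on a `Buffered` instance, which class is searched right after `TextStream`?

L[Buffered] = Buffered + merge(L[Seekable], L[Stream], L[SocketStream], [Seekable Stream SocketStream])
  take Seekable:  [Seekable Writable BinaryStream object] + [Stream Readable SocketStream Pipe TextStream FileStream BinaryStream object] + [SocketStream Pipe TextStream FileStream BinaryStream object] + [Seekable Stream SocketStream]
  take Writable:  [Writable BinaryStream object] + [Stream Readable SocketStream Pipe TextStream FileStream BinaryStream object] + [SocketStream Pipe TextStream FileStream BinaryStream object] + [Stream SocketStream]
  take Stream:  [BinaryStream object] + [Stream Readable SocketStream Pipe TextStream FileStream BinaryStream object] + [SocketStream Pipe TextStream FileStream BinaryStream object] + [Stream SocketStream]
  take Readable:  [BinaryStream object] + [Readable SocketStream Pipe TextStream FileStream BinaryStream object] + [SocketStream Pipe TextStream FileStream BinaryStream object] + [SocketStream]
  take SocketStream:  [BinaryStream object] + [SocketStream Pipe TextStream FileStream BinaryStream object] + [SocketStream Pipe TextStream FileStream BinaryStream object] + [SocketStream]
  take Pipe:  [BinaryStream object] + [Pipe TextStream FileStream BinaryStream object] + [Pipe TextStream FileStream BinaryStream object]
  take TextStream:  [BinaryStream object] + [TextStream FileStream BinaryStream object] + [TextStream FileStream BinaryStream object]
  take FileStream:  [BinaryStream object] + [FileStream BinaryStream object] + [FileStream BinaryStream object]
  take BinaryStream:  [BinaryStream object] + [BinaryStream object] + [BinaryStream object]
  take object:  [object] + [object] + [object]
MRO: Buffered Seekable Writable Stream Readable SocketStream Pipe TextStream FileStream BinaryStream object
TextStream is at position 7; next is FileStream.

FileStream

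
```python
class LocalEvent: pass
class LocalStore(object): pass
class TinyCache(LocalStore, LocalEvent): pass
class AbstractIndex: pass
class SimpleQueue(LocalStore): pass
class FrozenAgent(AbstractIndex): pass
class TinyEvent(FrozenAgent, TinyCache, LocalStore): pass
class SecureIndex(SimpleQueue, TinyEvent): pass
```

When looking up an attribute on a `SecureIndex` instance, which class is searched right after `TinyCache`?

L[SecureIndex] = SecureIndex + merge(L[SimpleQueue], L[TinyEvent], [SimpleQueue TinyEvent])
  take SimpleQueue:  [SimpleQueue LocalStore object] + [TinyEvent FrozenAgent AbstractIndex TinyCache LocalStore LocalEvent object] + [SimpleQueue TinyEvent]
  take TinyEvent:  [LocalStore object] + [TinyEvent FrozenAgent AbstractIndex TinyCache LocalStore LocalEvent object] + [TinyEvent]
  take FrozenAgent:  [LocalStore object] + [FrozenAgent AbstractIndex TinyCache LocalStore LocalEvent object]
  take AbstractIndex:  [LocalStore object] + [AbstractIndex TinyCache LocalStore LocalEvent object]
  take TinyCache:  [LocalStore object] + [TinyCache LocalStore LocalEvent object]
  take LocalStore:  [LocalStore object] + [LocalStore LocalEvent object]
  take LocalEvent:  [object] + [LocalEvent object]
  take object:  [object] + [object]
MRO: SecureIndex SimpleQueue TinyEvent FrozenAgent AbstractIndex TinyCache LocalStore LocalEvent object
TinyCache is at position 5; next is LocalStore.

LocalStore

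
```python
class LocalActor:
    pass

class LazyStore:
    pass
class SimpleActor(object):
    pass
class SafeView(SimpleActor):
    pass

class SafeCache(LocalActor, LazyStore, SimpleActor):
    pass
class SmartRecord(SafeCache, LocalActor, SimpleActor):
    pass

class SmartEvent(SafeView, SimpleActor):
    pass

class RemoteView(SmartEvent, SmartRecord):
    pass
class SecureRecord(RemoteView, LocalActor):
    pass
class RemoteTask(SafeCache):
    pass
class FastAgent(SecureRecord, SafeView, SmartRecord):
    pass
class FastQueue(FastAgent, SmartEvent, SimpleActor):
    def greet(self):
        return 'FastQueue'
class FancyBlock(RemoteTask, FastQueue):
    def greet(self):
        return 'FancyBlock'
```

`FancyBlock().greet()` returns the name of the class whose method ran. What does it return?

L[FancyBlock] = FancyBlock + merge(L[RemoteTask], L[FastQueue], [RemoteTask FastQueue])
  take RemoteTask:  [RemoteTask SafeCache LocalActor LazyStore SimpleActor object] + [FastQueue FastAgent SecureRecord RemoteView SmartEvent SafeView SmartRecord SafeCache LocalActor LazyStore SimpleActor object] + [RemoteTask FastQueue]
  take FastQueue:  [SafeCache LocalActor LazyStore SimpleActor object] + [FastQueue FastAgent SecureRecord RemoteView SmartEvent SafeView SmartRecord SafeCache LocalActor LazyStore SimpleActor object] + [FastQueue]
  take FastAgent:  [SafeCache LocalActor LazyStore SimpleActor object] + [FastAgent SecureRecord RemoteView SmartEvent SafeView SmartRecord SafeCache LocalActor LazyStore SimpleActor object]
  take SecureRecord:  [SafeCache LocalActor LazyStore SimpleActor object] + [SecureRecord RemoteView SmartEvent SafeView SmartRecord SafeCache LocalActor LazyStore SimpleActor object]
  take RemoteView:  [SafeCache LocalActor LazyStore SimpleActor object] + [RemoteView SmartEvent SafeView SmartRecord SafeCache LocalActor LazyStore SimpleActor object]
  take SmartEvent:  [SafeCache LocalActor LazyStore SimpleActor object] + [SmartEvent SafeView SmartRecord SafeCache LocalActor LazyStore SimpleActor object]
  take SafeView:  [SafeCache LocalActor LazyStore SimpleActor object] + [SafeView SmartRecord SafeCache LocalActor LazyStore SimpleActor object]
  take SmartRecord:  [SafeCache LocalActor LazyStore SimpleActor object] + [SmartRecord SafeCache LocalActor LazyStore SimpleActor object]
  take SafeCache:  [SafeCache LocalActor LazyStore SimpleActor object] + [SafeCache LocalActor LazyStore SimpleActor object]
  take LocalActor:  [LocalActor LazyStore SimpleActor object] + [LocalActor LazyStore SimpleActor object]
  take LazyStore:  [LazyStore SimpleActor object] + [LazyStore SimpleActor object]
  take SimpleActor:  [SimpleActor object] + [SimpleActor object]
  take object:  [object] + [object]
MRO: FancyBlock RemoteTask FastQueue FastAgent SecureRecord RemoteView SmartEvent SafeView SmartRecord SafeCache LocalActor LazyStore SimpleActor object
greet is defined in: FancyBlock, FastQueue. First along the MRO is FancyBlock.

FancyBlock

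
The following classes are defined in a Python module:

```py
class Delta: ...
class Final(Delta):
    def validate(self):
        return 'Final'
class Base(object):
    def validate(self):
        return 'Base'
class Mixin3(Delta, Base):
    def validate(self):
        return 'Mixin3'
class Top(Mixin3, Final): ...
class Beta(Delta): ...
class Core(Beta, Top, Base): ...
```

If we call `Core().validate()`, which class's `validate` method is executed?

L[Core] = Core + merge(L[Beta], L[Top], L[Base], [Beta Top Base])
  take Beta:  [Beta Delta object] + [Top Mixin3 Final Delta Base object] + [Base object] + [Beta Top Base]
  take Top:  [Delta object] + [Top Mixin3 Final Delta Base object] + [Base object] + [Top Base]
  take Mixin3:  [Delta object] + [Mixin3 Final Delta Base object] + [Base object] + [Base]
  take Final:  [Delta object] + [Final Delta Base object] + [Base object] + [Base]
  take Delta:  [Delta object] + [Delta Base object] + [Base object] + [Base]
  take Base:  [object] + [Base object] + [Base object] + [Base]
  take object:  [object] + [object] + [object]
MRO: Core Beta Top Mixin3 Final Delta Base object
validate is defined in: Base, Final, Mixin3. First along the MRO is Mixin3.

Mixin3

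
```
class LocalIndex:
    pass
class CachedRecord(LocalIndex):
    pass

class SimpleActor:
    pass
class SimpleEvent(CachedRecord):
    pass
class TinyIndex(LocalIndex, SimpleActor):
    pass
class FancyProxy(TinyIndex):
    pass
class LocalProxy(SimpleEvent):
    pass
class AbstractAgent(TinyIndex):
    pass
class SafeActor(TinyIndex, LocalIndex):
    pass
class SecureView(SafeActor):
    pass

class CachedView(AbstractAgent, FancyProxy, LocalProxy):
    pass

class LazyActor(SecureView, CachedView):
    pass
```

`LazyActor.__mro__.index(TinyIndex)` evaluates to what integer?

L[LazyActor] = LazyActor + merge(L[SecureView], L[CachedView], [SecureView CachedView])
  take SecureView:  [SecureView SafeActor TinyIndex LocalIndex SimpleActor object] + [CachedView AbstractAgent FancyProxy TinyIndex LocalProxy SimpleEvent CachedRecord LocalIndex SimpleActor object] + [SecureView CachedView]
  take SafeActor:  [SafeActor TinyIndex LocalIndex SimpleActor object] + [CachedView AbstractAgent FancyProxy TinyIndex LocalProxy SimpleEvent CachedRecord LocalIndex SimpleActor object] + [CachedView]
  take CachedView:  [TinyIndex LocalIndex SimpleActor object] + [CachedView AbstractAgent FancyProxy TinyIndex LocalProxy SimpleEvent CachedRecord LocalIndex SimpleActor object] + [CachedView]
  take AbstractAgent:  [TinyIndex LocalIndex SimpleActor object] + [AbstractAgent FancyProxy TinyIndex LocalProxy SimpleEvent CachedRecord LocalIndex SimpleActor object]
  take FancyProxy:  [TinyIndex LocalIndex SimpleActor object] + [FancyProxy TinyIndex LocalProxy SimpleEvent CachedRecord LocalIndex SimpleActor object]
  take TinyIndex:  [TinyIndex LocalIndex SimpleActor object] + [TinyIndex LocalProxy SimpleEvent CachedRecord LocalIndex SimpleActor object]
  take LocalProxy:  [LocalIndex SimpleActor object] + [LocalProxy SimpleEvent CachedRecord LocalIndex SimpleActor object]
  take SimpleEvent:  [LocalIndex SimpleActor object] + [SimpleEvent CachedRecord LocalIndex SimpleActor object]
  take CachedRecord:  [LocalIndex SimpleActor object] + [CachedRecord LocalIndex SimpleActor object]
  take LocalIndex:  [LocalIndex SimpleActor object] + [LocalIndex SimpleActor object]
  take SimpleActor:  [SimpleActor object] + [SimpleActor object]
  take object:  [object] + [object]
MRO: LazyActor SecureView SafeActor CachedView AbstractAgent FancyProxy TinyIndex LocalProxy SimpleEvent CachedRecord LocalIndex SimpleActor object
TinyIndex sits at index 6.

6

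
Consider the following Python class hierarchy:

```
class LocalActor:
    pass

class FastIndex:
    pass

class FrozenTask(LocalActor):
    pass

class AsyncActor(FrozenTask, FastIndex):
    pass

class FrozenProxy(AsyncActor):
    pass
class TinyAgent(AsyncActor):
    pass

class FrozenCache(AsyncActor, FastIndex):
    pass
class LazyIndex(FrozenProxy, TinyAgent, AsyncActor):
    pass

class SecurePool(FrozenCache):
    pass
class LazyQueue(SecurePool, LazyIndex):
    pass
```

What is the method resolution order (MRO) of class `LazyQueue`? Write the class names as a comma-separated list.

L[LazyQueue] = LazyQueue + merge(L[SecurePool], L[LazyIndex], [SecurePool LazyIndex])
  take SecurePool:  [SecurePool FrozenCache AsyncActor FrozenTask LocalActor FastIndex object] + [LazyIndex FrozenProxy TinyAgent AsyncActor FrozenTask LocalActor FastIndex object] + [SecurePool LazyIndex]
  take FrozenCache:  [FrozenCache AsyncActor FrozenTask LocalActor FastIndex object] + [LazyIndex FrozenProxy TinyAgent AsyncActor FrozenTask LocalActor FastIndex object] + [LazyIndex]
  take LazyIndex:  [AsyncActor FrozenTask LocalActor FastIndex object] + [LazyIndex FrozenProxy TinyAgent AsyncActor FrozenTask LocalActor FastIndex object] + [LazyIndex]
  take FrozenProxy:  [AsyncActor FrozenTask LocalActor FastIndex object] + [FrozenProxy TinyAgent AsyncActor FrozenTask LocalActor FastIndex object]
  take TinyAgent:  [AsyncActor FrozenTask LocalActor FastIndex object] + [TinyAgent AsyncActor FrozenTask LocalActor FastIndex object]
  take AsyncActor:  [AsyncActor FrozenTask LocalActor FastIndex object] + [AsyncActor FrozenTask LocalActor FastIndex object]
  take FrozenTask:  [FrozenTask LocalActor FastIndex object] + [FrozenTask LocalActor FastIndex object]
  take LocalActor:  [LocalActor FastIndex object] + [LocalActor FastIndex object]
  take FastIndex:  [FastIndex object] + [FastIndex object]
  take object:  [object] + [object]

LazyQueue, SecurePool, FrozenCache, LazyIndex, FrozenProxy, TinyAgent, AsyncActor, FrozenTask, LocalActor, FastIndex, object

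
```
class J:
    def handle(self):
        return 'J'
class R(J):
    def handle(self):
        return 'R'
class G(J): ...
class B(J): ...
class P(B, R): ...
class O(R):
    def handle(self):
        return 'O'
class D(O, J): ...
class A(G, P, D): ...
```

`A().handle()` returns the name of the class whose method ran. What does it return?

L[A] = A + merge(L[G], L[P], L[D], [G P D])
  take G:  [G J object] + [P B R J object] + [D O R J object] + [G P D]
  take P:  [J object] + [P B R J object] + [D O R J object] + [P D]
  take B:  [J object] + [B R J object] + [D O R J object] + [D]
  take D:  [J object] + [R J object] + [D O R J object] + [D]
  take O:  [J object] + [R J object] + [O R J object]
  take R:  [J object] + [R J object] + [R J object]
  take J:  [J object] + [J object] + [J object]
  take object:  [object] + [object] + [object]
MRO: A G P B D O R J object
handle is defined in: J, O, R. First along the MRO is O.

O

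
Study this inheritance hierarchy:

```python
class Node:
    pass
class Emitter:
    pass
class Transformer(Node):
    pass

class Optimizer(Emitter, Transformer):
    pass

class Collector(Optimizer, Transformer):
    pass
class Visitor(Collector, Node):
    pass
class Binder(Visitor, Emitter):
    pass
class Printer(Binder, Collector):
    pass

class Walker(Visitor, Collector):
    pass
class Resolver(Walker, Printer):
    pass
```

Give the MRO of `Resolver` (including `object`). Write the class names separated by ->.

L[Resolver] = Resolver + merge(L[Walker], L[Printer], [Walker Printer])
  take Walker:  [Walker Visitor Collector Optimizer Emitter Transformer Node object] + [Printer Binder Visitor Collector Optimizer Emitter Transformer Node object] + [Walker Printer]
  take Printer:  [Visitor Collector Optimizer Emitter Transformer Node object] + [Printer Binder Visitor Collector Optimizer Emitter Transformer Node object] + [Printer]
  take Binder:  [Visitor Collector Optimizer Emitter Transformer Node object] + [Binder Visitor Collector Optimizer Emitter Transformer Node object]
  take Visitor:  [Visitor Collector Optimizer Emitter Transformer Node object] + [Visitor Collector Optimizer Emitter Transformer Node object]
  take Collector:  [Collector Optimizer Emitter Transformer Node object] + [Collector Optimizer Emitter Transformer Node object]
  take Optimizer:  [Optimizer Emitter Transformer Node object] + [Optimizer Emitter Transformer Node object]
  take Emitter:  [Emitter Transformer Node object] + [Emitter Transformer Node object]
  take Transformer:  [Transformer Node object] + [Transformer Node object]
  take Node:  [Node object] + [Node object]
  take object:  [object] + [object]

Resolver -> Walker -> Printer -> Binder -> Visitor -> Collector -> Optimizer -> Emitter -> Transformer -> Node -> object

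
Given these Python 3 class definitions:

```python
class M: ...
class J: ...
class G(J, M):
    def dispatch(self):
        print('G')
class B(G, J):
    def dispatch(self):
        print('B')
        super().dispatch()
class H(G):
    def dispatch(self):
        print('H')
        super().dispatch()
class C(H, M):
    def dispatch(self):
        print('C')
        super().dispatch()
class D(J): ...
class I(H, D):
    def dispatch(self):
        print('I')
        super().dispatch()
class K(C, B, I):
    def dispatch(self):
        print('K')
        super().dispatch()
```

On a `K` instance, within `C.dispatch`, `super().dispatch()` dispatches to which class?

B

L[K] = K + merge(L[C], L[B], L[I], [C B I])
  take C:  [C H G J M object] + [B G J M object] + [I H G D J M object] + [C B I]
  take B:  [H G J M object] + [B G J M object] + [I H G D J M object] + [B I]
  take I:  [H G J M object] + [G J M object] + [I H G D J M object] + [I]
  take H:  [H G J M object] + [G J M object] + [H G D J M object]
  take G:  [G J M object] + [G J M object] + [G D J M object]
  take D:  [J M object] + [J M object] + [D J M object]
  take J:  [J M object] + [J M object] + [J M object]
  take M:  [M object] + [M object] + [M object]
  take object:  [object] + [object] + [object]
MRO: K C B I H G D J M object
super() in C.dispatch on a K instance goes to the class after C in K's MRO: B.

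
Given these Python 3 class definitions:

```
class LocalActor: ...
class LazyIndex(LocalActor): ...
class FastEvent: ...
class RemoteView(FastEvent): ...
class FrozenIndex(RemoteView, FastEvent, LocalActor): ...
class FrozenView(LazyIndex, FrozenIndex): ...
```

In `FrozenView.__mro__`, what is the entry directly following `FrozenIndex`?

RemoteView

L[FrozenView] = FrozenView + merge(L[LazyIndex], L[FrozenIndex], [LazyIndex FrozenIndex])
  take LazyIndex:  [LazyIndex LocalActor object] + [FrozenIndex RemoteView FastEvent LocalActor object] + [LazyIndex FrozenIndex]
  take FrozenIndex:  [LocalActor object] + [FrozenIndex RemoteView FastEvent LocalActor object] + [FrozenIndex]
  take RemoteView:  [LocalActor object] + [RemoteView FastEvent LocalActor object]
  take FastEvent:  [LocalActor object] + [FastEvent LocalActor object]
  take LocalActor:  [LocalActor object] + [LocalActor object]
  take object:  [object] + [object]
MRO: FrozenView LazyIndex FrozenIndex RemoteView FastEvent LocalActor object
FrozenIndex is at position 2; next is RemoteView.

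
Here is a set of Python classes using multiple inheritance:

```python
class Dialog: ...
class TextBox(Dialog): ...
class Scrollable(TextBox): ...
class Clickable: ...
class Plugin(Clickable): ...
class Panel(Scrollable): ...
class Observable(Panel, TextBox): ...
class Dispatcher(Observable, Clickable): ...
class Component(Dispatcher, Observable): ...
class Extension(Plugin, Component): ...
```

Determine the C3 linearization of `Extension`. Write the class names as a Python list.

[Extension, Plugin, Component, Dispatcher, Observable, Panel, Scrollable, TextBox, Dialog, Clickable, object]

L[Extension] = Extension + merge(L[Plugin], L[Component], [Plugin Component])
  take Plugin:  [Plugin Clickable object] + [Component Dispatcher Observable Panel Scrollable TextBox Dialog Clickable object] + [Plugin Component]
  take Component:  [Clickable object] + [Component Dispatcher Observable Panel Scrollable TextBox Dialog Clickable object] + [Component]
  take Dispatcher:  [Clickable object] + [Dispatcher Observable Panel Scrollable TextBox Dialog Clickable object]
  take Observable:  [Clickable object] + [Observable Panel Scrollable TextBox Dialog Clickable object]
  take Panel:  [Clickable object] + [Panel Scrollable TextBox Dialog Clickable object]
  take Scrollable:  [Clickable object] + [Scrollable TextBox Dialog Clickable object]
  take TextBox:  [Clickable object] + [TextBox Dialog Clickable object]
  take Dialog:  [Clickable object] + [Dialog Clickable object]
  take Clickable:  [Clickable object] + [Clickable object]
  take object:  [object] + [object]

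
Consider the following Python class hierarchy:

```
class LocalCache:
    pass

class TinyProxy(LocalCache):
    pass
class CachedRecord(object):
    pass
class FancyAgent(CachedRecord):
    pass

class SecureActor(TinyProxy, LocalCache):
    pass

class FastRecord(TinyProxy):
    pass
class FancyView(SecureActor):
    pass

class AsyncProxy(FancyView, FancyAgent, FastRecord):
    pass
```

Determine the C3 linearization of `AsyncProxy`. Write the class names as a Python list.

L[AsyncProxy] = AsyncProxy + merge(L[FancyView], L[FancyAgent], L[FastRecord], [FancyView FancyAgent FastRecord])
  take FancyView:  [FancyView SecureActor TinyProxy LocalCache object] + [FancyAgent CachedRecord object] + [FastRecord TinyProxy LocalCache object] + [FancyView FancyAgent FastRecord]
  take SecureActor:  [SecureActor TinyProxy LocalCache object] + [FancyAgent CachedRecord object] + [FastRecord TinyProxy LocalCache object] + [FancyAgent FastRecord]
  take FancyAgent:  [TinyProxy LocalCache object] + [FancyAgent CachedRecord object] + [FastRecord TinyProxy LocalCache object] + [FancyAgent FastRecord]
  take CachedRecord:  [TinyProxy LocalCache object] + [CachedRecord object] + [FastRecord TinyProxy LocalCache object] + [FastRecord]
  take FastRecord:  [TinyProxy LocalCache object] + [object] + [FastRecord TinyProxy LocalCache object] + [FastRecord]
  take TinyProxy:  [TinyProxy LocalCache object] + [object] + [TinyProxy LocalCache object]
  take LocalCache:  [LocalCache object] + [object] + [LocalCache object]
  take object:  [object] + [object] + [object]

[AsyncProxy, FancyView, SecureActor, FancyAgent, CachedRecord, FastRecord, TinyProxy, LocalCache, object]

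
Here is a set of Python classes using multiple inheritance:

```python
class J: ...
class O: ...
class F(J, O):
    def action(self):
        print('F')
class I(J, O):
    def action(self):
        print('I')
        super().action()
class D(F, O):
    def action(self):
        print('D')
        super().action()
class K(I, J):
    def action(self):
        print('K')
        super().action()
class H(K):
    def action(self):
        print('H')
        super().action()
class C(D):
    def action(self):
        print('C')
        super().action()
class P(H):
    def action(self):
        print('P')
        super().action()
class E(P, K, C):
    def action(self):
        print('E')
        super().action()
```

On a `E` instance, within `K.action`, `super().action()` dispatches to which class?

I

L[E] = E + merge(L[P], L[K], L[C], [P K C])
  take P:  [P H K I J O object] + [K I J O object] + [C D F J O object] + [P K C]
  take H:  [H K I J O object] + [K I J O object] + [C D F J O object] + [K C]
  take K:  [K I J O object] + [K I J O object] + [C D F J O object] + [K C]
  take I:  [I J O object] + [I J O object] + [C D F J O object] + [C]
  take C:  [J O object] + [J O object] + [C D F J O object] + [C]
  take D:  [J O object] + [J O object] + [D F J O object]
  take F:  [J O object] + [J O object] + [F J O object]
  take J:  [J O object] + [J O object] + [J O object]
  take O:  [O object] + [O object] + [O object]
  take object:  [object] + [object] + [object]
MRO: E P H K I C D F J O object
super() in K.action on a E instance goes to the class after K in E's MRO: I.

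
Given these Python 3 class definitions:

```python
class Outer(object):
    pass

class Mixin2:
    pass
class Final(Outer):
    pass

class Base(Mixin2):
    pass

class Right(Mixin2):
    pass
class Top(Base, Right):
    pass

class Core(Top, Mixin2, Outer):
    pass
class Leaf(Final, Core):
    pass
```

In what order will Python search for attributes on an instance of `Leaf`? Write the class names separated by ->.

L[Leaf] = Leaf + merge(L[Final], L[Core], [Final Core])
  take Final:  [Final Outer object] + [Core Top Base Right Mixin2 Outer object] + [Final Core]
  take Core:  [Outer object] + [Core Top Base Right Mixin2 Outer object] + [Core]
  take Top:  [Outer object] + [Top Base Right Mixin2 Outer object]
  take Base:  [Outer object] + [Base Right Mixin2 Outer object]
  take Right:  [Outer object] + [Right Mixin2 Outer object]
  take Mixin2:  [Outer object] + [Mixin2 Outer object]
  take Outer:  [Outer object] + [Outer object]
  take object:  [object] + [object]

Leaf -> Final -> Core -> Top -> Base -> Right -> Mixin2 -> Outer -> object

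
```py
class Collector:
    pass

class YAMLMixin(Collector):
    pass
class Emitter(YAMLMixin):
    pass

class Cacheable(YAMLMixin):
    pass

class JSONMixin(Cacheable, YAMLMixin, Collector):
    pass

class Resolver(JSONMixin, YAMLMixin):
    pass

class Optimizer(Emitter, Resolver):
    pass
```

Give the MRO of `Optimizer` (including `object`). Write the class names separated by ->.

Optimizer -> Emitter -> Resolver -> JSONMixin -> Cacheable -> YAMLMixin -> Collector -> object

L[Optimizer] = Optimizer + merge(L[Emitter], L[Resolver], [Emitter Resolver])
  take Emitter:  [Emitter YAMLMixin Collector object] + [Resolver JSONMixin Cacheable YAMLMixin Collector object] + [Emitter Resolver]
  take Resolver:  [YAMLMixin Collector object] + [Resolver JSONMixin Cacheable YAMLMixin Collector object] + [Resolver]
  take JSONMixin:  [YAMLMixin Collector object] + [JSONMixin Cacheable YAMLMixin Collector object]
  take Cacheable:  [YAMLMixin Collector object] + [Cacheable YAMLMixin Collector object]
  take YAMLMixin:  [YAMLMixin Collector object] + [YAMLMixin Collector object]
  take Collector:  [Collector object] + [Collector object]
  take object:  [object] + [object]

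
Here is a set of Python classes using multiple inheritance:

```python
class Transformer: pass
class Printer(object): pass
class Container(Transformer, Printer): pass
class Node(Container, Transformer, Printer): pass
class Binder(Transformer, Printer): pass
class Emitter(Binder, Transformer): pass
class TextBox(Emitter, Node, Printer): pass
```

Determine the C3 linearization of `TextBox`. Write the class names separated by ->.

L[TextBox] = TextBox + merge(L[Emitter], L[Node], L[Printer], [Emitter Node Printer])
  take Emitter:  [Emitter Binder Transformer Printer object] + [Node Container Transformer Printer object] + [Printer object] + [Emitter Node Printer]
  take Binder:  [Binder Transformer Printer object] + [Node Container Transformer Printer object] + [Printer object] + [Node Printer]
  take Node:  [Transformer Printer object] + [Node Container Transformer Printer object] + [Printer object] + [Node Printer]
  take Container:  [Transformer Printer object] + [Container Transformer Printer object] + [Printer object] + [Printer]
  take Transformer:  [Transformer Printer object] + [Transformer Printer object] + [Printer object] + [Printer]
  take Printer:  [Printer object] + [Printer object] + [Printer object] + [Printer]
  take object:  [object] + [object] + [object]

TextBox -> Emitter -> Binder -> Node -> Container -> Transformer -> Printer -> object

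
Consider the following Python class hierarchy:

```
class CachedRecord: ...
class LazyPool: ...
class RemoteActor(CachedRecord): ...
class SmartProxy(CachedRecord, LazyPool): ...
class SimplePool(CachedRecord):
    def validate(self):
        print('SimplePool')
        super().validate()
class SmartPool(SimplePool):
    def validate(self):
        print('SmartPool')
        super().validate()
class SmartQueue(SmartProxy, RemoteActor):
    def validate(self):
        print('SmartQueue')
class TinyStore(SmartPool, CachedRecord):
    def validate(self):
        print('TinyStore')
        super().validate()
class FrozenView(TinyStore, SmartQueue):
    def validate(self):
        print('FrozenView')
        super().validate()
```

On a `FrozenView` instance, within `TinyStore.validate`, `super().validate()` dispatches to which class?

SmartPool

L[FrozenView] = FrozenView + merge(L[TinyStore], L[SmartQueue], [TinyStore SmartQueue])
  take TinyStore:  [TinyStore SmartPool SimplePool CachedRecord object] + [SmartQueue SmartProxy RemoteActor CachedRecord LazyPool object] + [TinyStore SmartQueue]
  take SmartPool:  [SmartPool SimplePool CachedRecord object] + [SmartQueue SmartProxy RemoteActor CachedRecord LazyPool object] + [SmartQueue]
  take SimplePool:  [SimplePool CachedRecord object] + [SmartQueue SmartProxy RemoteActor CachedRecord LazyPool object] + [SmartQueue]
  take SmartQueue:  [CachedRecord object] + [SmartQueue SmartProxy RemoteActor CachedRecord LazyPool object] + [SmartQueue]
  take SmartProxy:  [CachedRecord object] + [SmartProxy RemoteActor CachedRecord LazyPool object]
  take RemoteActor:  [CachedRecord object] + [RemoteActor CachedRecord LazyPool object]
  take CachedRecord:  [CachedRecord object] + [CachedRecord LazyPool object]
  take LazyPool:  [object] + [LazyPool object]
  take object:  [object] + [object]
MRO: FrozenView TinyStore SmartPool SimplePool SmartQueue SmartProxy RemoteActor CachedRecord LazyPool object
super() in TinyStore.validate on a FrozenView instance goes to the class after TinyStore in FrozenView's MRO: SmartPool.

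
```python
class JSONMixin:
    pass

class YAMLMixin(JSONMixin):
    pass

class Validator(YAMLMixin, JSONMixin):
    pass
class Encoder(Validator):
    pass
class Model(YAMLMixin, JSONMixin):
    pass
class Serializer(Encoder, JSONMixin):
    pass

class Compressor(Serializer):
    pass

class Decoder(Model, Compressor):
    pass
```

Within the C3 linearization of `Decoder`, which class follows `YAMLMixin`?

L[Decoder] = Decoder + merge(L[Model], L[Compressor], [Model Compressor])
  take Model:  [Model YAMLMixin JSONMixin object] + [Compressor Serializer Encoder Validator YAMLMixin JSONMixin object] + [Model Compressor]
  take Compressor:  [YAMLMixin JSONMixin object] + [Compressor Serializer Encoder Validator YAMLMixin JSONMixin object] + [Compressor]
  take Serializer:  [YAMLMixin JSONMixin object] + [Serializer Encoder Validator YAMLMixin JSONMixin object]
  take Encoder:  [YAMLMixin JSONMixin object] + [Encoder Validator YAMLMixin JSONMixin object]
  take Validator:  [YAMLMixin JSONMixin object] + [Validator YAMLMixin JSONMixin object]
  take YAMLMixin:  [YAMLMixin JSONMixin object] + [YAMLMixin JSONMixin object]
  take JSONMixin:  [JSONMixin object] + [JSONMixin object]
  take object:  [object] + [object]
MRO: Decoder Model Compressor Serializer Encoder Validator YAMLMixin JSONMixin object
YAMLMixin is at position 6; next is JSONMixin.

JSONMixin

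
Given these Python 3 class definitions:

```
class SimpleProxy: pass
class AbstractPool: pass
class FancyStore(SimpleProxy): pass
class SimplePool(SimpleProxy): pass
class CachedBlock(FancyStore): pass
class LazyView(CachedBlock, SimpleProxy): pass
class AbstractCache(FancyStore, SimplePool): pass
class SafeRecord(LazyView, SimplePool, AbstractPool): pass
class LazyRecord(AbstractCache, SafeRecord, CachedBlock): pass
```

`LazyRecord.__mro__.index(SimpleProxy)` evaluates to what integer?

L[LazyRecord] = LazyRecord + merge(L[AbstractCache], L[SafeRecord], L[CachedBlock], [AbstractCache SafeRecord CachedBlock])
  take AbstractCache:  [AbstractCache FancyStore SimplePool SimpleProxy object] + [SafeRecord LazyView CachedBlock FancyStore SimplePool SimpleProxy AbstractPool object] + [CachedBlock FancyStore SimpleProxy object] + [AbstractCache SafeRecord CachedBlock]
  take SafeRecord:  [FancyStore SimplePool SimpleProxy object] + [SafeRecord LazyView CachedBlock FancyStore SimplePool SimpleProxy AbstractPool object] + [CachedBlock FancyStore SimpleProxy object] + [SafeRecord CachedBlock]
  take LazyView:  [FancyStore SimplePool SimpleProxy object] + [LazyView CachedBlock FancyStore SimplePool SimpleProxy AbstractPool object] + [CachedBlock FancyStore SimpleProxy object] + [CachedBlock]
  take CachedBlock:  [FancyStore SimplePool SimpleProxy object] + [CachedBlock FancyStore SimplePool SimpleProxy AbstractPool object] + [CachedBlock FancyStore SimpleProxy object] + [CachedBlock]
  take FancyStore:  [FancyStore SimplePool SimpleProxy object] + [FancyStore SimplePool SimpleProxy AbstractPool object] + [FancyStore SimpleProxy object]
  take SimplePool:  [SimplePool SimpleProxy object] + [SimplePool SimpleProxy AbstractPool object] + [SimpleProxy object]
  take SimpleProxy:  [SimpleProxy object] + [SimpleProxy AbstractPool object] + [SimpleProxy object]
  take AbstractPool:  [object] + [AbstractPool object] + [object]
  take object:  [object] + [object] + [object]
MRO: LazyRecord AbstractCache SafeRecord LazyView CachedBlock FancyStore SimplePool SimpleProxy AbstractPool object
SimpleProxy sits at index 7.

7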